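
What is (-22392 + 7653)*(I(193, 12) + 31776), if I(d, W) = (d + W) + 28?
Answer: -471780651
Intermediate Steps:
I(d, W) = 28 + W + d (I(d, W) = (W + d) + 28 = 28 + W + d)
(-22392 + 7653)*(I(193, 12) + 31776) = (-22392 + 7653)*((28 + 12 + 193) + 31776) = -14739*(233 + 31776) = -14739*32009 = -471780651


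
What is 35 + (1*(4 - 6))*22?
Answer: -9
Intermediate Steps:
35 + (1*(4 - 6))*22 = 35 + (1*(-2))*22 = 35 - 2*22 = 35 - 44 = -9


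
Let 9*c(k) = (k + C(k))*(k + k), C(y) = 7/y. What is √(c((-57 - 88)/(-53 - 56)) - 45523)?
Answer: I*√4867520483/327 ≈ 213.36*I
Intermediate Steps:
c(k) = 2*k*(k + 7/k)/9 (c(k) = ((k + 7/k)*(k + k))/9 = ((k + 7/k)*(2*k))/9 = (2*k*(k + 7/k))/9 = 2*k*(k + 7/k)/9)
√(c((-57 - 88)/(-53 - 56)) - 45523) = √((14/9 + 2*((-57 - 88)/(-53 - 56))²/9) - 45523) = √((14/9 + 2*(-145/(-109))²/9) - 45523) = √((14/9 + 2*(-145*(-1/109))²/9) - 45523) = √((14/9 + 2*(145/109)²/9) - 45523) = √((14/9 + (2/9)*(21025/11881)) - 45523) = √((14/9 + 42050/106929) - 45523) = √(208384/106929 - 45523) = √(-4867520483/106929) = I*√4867520483/327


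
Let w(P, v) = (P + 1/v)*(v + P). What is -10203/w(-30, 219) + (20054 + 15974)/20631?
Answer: 3364048945/948675273 ≈ 3.5460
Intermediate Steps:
w(P, v) = (P + v)*(P + 1/v) (w(P, v) = (P + 1/v)*(P + v) = (P + v)*(P + 1/v))
-10203/w(-30, 219) + (20054 + 15974)/20631 = -10203/(1 + (-30)**2 - 30*219 - 30/219) + (20054 + 15974)/20631 = -10203/(1 + 900 - 6570 - 30*1/219) + 36028*(1/20631) = -10203/(1 + 900 - 6570 - 10/73) + 36028/20631 = -10203/(-413847/73) + 36028/20631 = -10203*(-73/413847) + 36028/20631 = 248273/137949 + 36028/20631 = 3364048945/948675273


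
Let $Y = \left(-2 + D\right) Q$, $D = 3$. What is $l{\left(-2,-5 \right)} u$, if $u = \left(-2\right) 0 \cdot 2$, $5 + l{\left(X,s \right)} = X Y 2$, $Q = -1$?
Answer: $0$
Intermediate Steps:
$Y = -1$ ($Y = \left(-2 + 3\right) \left(-1\right) = 1 \left(-1\right) = -1$)
$l{\left(X,s \right)} = -5 - 2 X$ ($l{\left(X,s \right)} = -5 + X \left(-1\right) 2 = -5 + - X 2 = -5 - 2 X$)
$u = 0$ ($u = 0 \cdot 2 = 0$)
$l{\left(-2,-5 \right)} u = \left(-5 - -4\right) 0 = \left(-5 + 4\right) 0 = \left(-1\right) 0 = 0$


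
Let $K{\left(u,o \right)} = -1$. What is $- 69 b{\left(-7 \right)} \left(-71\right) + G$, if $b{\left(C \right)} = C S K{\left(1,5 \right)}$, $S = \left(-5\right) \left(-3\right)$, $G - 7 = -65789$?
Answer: $448613$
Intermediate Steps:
$G = -65782$ ($G = 7 - 65789 = -65782$)
$S = 15$
$b{\left(C \right)} = - 15 C$ ($b{\left(C \right)} = C 15 \left(-1\right) = 15 C \left(-1\right) = - 15 C$)
$- 69 b{\left(-7 \right)} \left(-71\right) + G = - 69 \left(\left(-15\right) \left(-7\right)\right) \left(-71\right) - 65782 = \left(-69\right) 105 \left(-71\right) - 65782 = \left(-7245\right) \left(-71\right) - 65782 = 514395 - 65782 = 448613$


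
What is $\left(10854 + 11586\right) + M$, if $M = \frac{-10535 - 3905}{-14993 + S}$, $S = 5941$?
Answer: $\frac{50785330}{2263} \approx 22442.0$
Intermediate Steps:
$M = \frac{3610}{2263}$ ($M = \frac{-10535 - 3905}{-14993 + 5941} = - \frac{14440}{-9052} = \left(-14440\right) \left(- \frac{1}{9052}\right) = \frac{3610}{2263} \approx 1.5952$)
$\left(10854 + 11586\right) + M = \left(10854 + 11586\right) + \frac{3610}{2263} = 22440 + \frac{3610}{2263} = \frac{50785330}{2263}$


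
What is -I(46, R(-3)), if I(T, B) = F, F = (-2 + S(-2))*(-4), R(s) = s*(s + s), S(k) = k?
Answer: -16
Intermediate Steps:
R(s) = 2*s**2 (R(s) = s*(2*s) = 2*s**2)
F = 16 (F = (-2 - 2)*(-4) = -4*(-4) = 16)
I(T, B) = 16
-I(46, R(-3)) = -1*16 = -16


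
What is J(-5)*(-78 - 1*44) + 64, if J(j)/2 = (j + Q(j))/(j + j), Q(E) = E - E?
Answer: -58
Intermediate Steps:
Q(E) = 0
J(j) = 1 (J(j) = 2*((j + 0)/(j + j)) = 2*(j/((2*j))) = 2*(j*(1/(2*j))) = 2*(½) = 1)
J(-5)*(-78 - 1*44) + 64 = 1*(-78 - 1*44) + 64 = 1*(-78 - 44) + 64 = 1*(-122) + 64 = -122 + 64 = -58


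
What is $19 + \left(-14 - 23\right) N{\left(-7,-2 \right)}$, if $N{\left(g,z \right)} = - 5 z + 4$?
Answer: $-499$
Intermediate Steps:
$N{\left(g,z \right)} = 4 - 5 z$
$19 + \left(-14 - 23\right) N{\left(-7,-2 \right)} = 19 + \left(-14 - 23\right) \left(4 - -10\right) = 19 - 37 \left(4 + 10\right) = 19 - 518 = -499$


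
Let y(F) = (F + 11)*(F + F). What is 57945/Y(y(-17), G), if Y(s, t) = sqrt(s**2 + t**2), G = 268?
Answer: 11589*sqrt(7090)/5672 ≈ 172.04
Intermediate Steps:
y(F) = 2*F*(11 + F) (y(F) = (11 + F)*(2*F) = 2*F*(11 + F))
57945/Y(y(-17), G) = 57945/(sqrt((2*(-17)*(11 - 17))**2 + 268**2)) = 57945/(sqrt((2*(-17)*(-6))**2 + 71824)) = 57945/(sqrt(204**2 + 71824)) = 57945/(sqrt(41616 + 71824)) = 57945/(sqrt(113440)) = 57945/((4*sqrt(7090))) = 57945*(sqrt(7090)/28360) = 11589*sqrt(7090)/5672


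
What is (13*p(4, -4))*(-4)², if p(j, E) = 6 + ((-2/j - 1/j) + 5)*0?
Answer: 1248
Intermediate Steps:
p(j, E) = 6 (p(j, E) = 6 + (-3/j + 5)*0 = 6 + (5 - 3/j)*0 = 6 + 0 = 6)
(13*p(4, -4))*(-4)² = (13*6)*(-4)² = 78*16 = 1248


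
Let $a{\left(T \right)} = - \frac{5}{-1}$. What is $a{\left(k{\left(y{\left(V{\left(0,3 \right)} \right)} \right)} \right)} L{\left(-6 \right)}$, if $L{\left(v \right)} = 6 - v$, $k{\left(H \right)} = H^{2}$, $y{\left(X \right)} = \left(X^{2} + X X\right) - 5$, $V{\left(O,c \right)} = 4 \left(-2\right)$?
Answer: $60$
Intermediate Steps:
$V{\left(O,c \right)} = -8$
$y{\left(X \right)} = -5 + 2 X^{2}$ ($y{\left(X \right)} = \left(X^{2} + X^{2}\right) - 5 = 2 X^{2} - 5 = -5 + 2 X^{2}$)
$a{\left(T \right)} = 5$ ($a{\left(T \right)} = \left(-5\right) \left(-1\right) = 5$)
$a{\left(k{\left(y{\left(V{\left(0,3 \right)} \right)} \right)} \right)} L{\left(-6 \right)} = 5 \left(6 - -6\right) = 5 \left(6 + 6\right) = 5 \cdot 12 = 60$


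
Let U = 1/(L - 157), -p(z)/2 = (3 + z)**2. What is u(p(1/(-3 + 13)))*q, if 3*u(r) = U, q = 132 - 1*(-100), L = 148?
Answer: -232/27 ≈ -8.5926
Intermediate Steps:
q = 232 (q = 132 + 100 = 232)
p(z) = -2*(3 + z)**2
U = -1/9 (U = 1/(148 - 157) = 1/(-9) = -1/9 ≈ -0.11111)
u(r) = -1/27 (u(r) = (1/3)*(-1/9) = -1/27)
u(p(1/(-3 + 13)))*q = -1/27*232 = -232/27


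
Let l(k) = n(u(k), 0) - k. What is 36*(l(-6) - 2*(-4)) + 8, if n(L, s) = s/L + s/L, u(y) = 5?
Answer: 512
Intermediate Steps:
n(L, s) = 2*s/L
l(k) = -k (l(k) = 2*0/5 - k = 2*0*(⅕) - k = 0 - k = -k)
36*(l(-6) - 2*(-4)) + 8 = 36*(-1*(-6) - 2*(-4)) + 8 = 36*(6 - 1*(-8)) + 8 = 36*(6 + 8) + 8 = 36*14 + 8 = 504 + 8 = 512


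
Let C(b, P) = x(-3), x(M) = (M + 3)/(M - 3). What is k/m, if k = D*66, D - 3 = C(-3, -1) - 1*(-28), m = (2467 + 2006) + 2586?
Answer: 682/2353 ≈ 0.28984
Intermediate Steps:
x(M) = (3 + M)/(-3 + M)
m = 7059 (m = 4473 + 2586 = 7059)
C(b, P) = 0 (C(b, P) = (3 - 3)/(-3 - 3) = 0/(-6) = -1/6*0 = 0)
D = 31 (D = 3 + (0 - 1*(-28)) = 3 + (0 + 28) = 3 + 28 = 31)
k = 2046 (k = 31*66 = 2046)
k/m = 2046/7059 = 2046*(1/7059) = 682/2353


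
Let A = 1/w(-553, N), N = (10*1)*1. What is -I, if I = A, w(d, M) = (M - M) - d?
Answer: -1/553 ≈ -0.0018083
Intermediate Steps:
N = 10 (N = 10*1 = 10)
w(d, M) = -d (w(d, M) = 0 - d = -d)
A = 1/553 (A = 1/(-1*(-553)) = 1/553 ≈ 0.0018083)
I = 1/553 ≈ 0.0018083
-I = -1*1/553 = -1/553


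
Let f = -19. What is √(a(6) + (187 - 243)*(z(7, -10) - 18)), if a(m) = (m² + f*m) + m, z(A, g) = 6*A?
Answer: 2*I*√354 ≈ 37.63*I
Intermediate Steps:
a(m) = m² - 18*m (a(m) = (m² - 19*m) + m = m² - 18*m)
√(a(6) + (187 - 243)*(z(7, -10) - 18)) = √(6*(-18 + 6) + (187 - 243)*(6*7 - 18)) = √(6*(-12) - 56*(42 - 18)) = √(-72 - 56*24) = √(-72 - 1344) = √(-1416) = 2*I*√354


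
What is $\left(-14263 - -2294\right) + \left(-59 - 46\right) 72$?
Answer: $-19529$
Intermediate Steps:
$\left(-14263 - -2294\right) + \left(-59 - 46\right) 72 = \left(-14263 + 2294\right) - 7560 = -11969 - 7560 = -19529$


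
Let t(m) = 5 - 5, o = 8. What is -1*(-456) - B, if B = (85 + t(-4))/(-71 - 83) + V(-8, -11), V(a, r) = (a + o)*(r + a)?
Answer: 70309/154 ≈ 456.55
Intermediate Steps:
t(m) = 0
V(a, r) = (8 + a)*(a + r) (V(a, r) = (a + 8)*(r + a) = (8 + a)*(a + r))
B = -85/154 (B = (85 + 0)/(-71 - 83) + ((-8)**2 + 8*(-8) + 8*(-11) - 8*(-11)) = 85/(-154) + (64 - 64 - 88 + 88) = 85*(-1/154) + 0 = -85/154 + 0 = -85/154 ≈ -0.55195)
-1*(-456) - B = -1*(-456) - 1*(-85/154) = 456 + 85/154 = 70309/154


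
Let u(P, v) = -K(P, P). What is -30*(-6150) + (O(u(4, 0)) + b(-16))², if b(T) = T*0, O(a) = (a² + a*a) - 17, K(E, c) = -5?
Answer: 185589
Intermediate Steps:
u(P, v) = 5 (u(P, v) = -1*(-5) = 5)
O(a) = -17 + 2*a² (O(a) = (a² + a²) - 17 = 2*a² - 17 = -17 + 2*a²)
b(T) = 0
-30*(-6150) + (O(u(4, 0)) + b(-16))² = -30*(-6150) + ((-17 + 2*5²) + 0)² = 184500 + ((-17 + 2*25) + 0)² = 184500 + ((-17 + 50) + 0)² = 184500 + (33 + 0)² = 184500 + 33² = 184500 + 1089 = 185589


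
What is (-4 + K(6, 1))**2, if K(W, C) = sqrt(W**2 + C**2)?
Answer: (4 - sqrt(37))**2 ≈ 4.3379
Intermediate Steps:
K(W, C) = sqrt(C**2 + W**2)
(-4 + K(6, 1))**2 = (-4 + sqrt(1**2 + 6**2))**2 = (-4 + sqrt(1 + 36))**2 = (-4 + sqrt(37))**2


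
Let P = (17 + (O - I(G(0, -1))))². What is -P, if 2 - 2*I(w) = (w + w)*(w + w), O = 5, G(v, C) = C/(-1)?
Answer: -529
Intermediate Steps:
G(v, C) = -C (G(v, C) = C*(-1) = -C)
I(w) = 1 - 2*w² (I(w) = 1 - (w + w)*(w + w)/2 = 1 - 2*w*2*w/2 = 1 - 2*w²)
P = 529 (P = (17 + (5 - (1 - 2*(-1*(-1))²)))² = (17 + (5 - (1 - 2*1²)))² = (17 + (5 - (1 - 2*1)))² = (17 + (5 - (1 - 2)))² = (17 + (5 - 1*(-1)))² = (17 + (5 + 1))² = (17 + 6)² = 23² = 529)
-P = -1*529 = -529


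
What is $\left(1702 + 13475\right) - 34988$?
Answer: $-19811$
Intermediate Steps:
$\left(1702 + 13475\right) - 34988 = 15177 - 34988 = -19811$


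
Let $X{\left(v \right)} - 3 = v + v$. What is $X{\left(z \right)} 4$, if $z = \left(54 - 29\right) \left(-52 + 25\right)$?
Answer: $-5388$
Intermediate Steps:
$z = -675$ ($z = 25 \left(-27\right) = -675$)
$X{\left(v \right)} = 3 + 2 v$ ($X{\left(v \right)} = 3 + \left(v + v\right) = 3 + 2 v$)
$X{\left(z \right)} 4 = \left(3 + 2 \left(-675\right)\right) 4 = \left(3 - 1350\right) 4 = \left(-1347\right) 4 = -5388$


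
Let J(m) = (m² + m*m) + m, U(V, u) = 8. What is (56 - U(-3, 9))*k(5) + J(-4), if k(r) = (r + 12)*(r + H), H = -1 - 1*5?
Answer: -788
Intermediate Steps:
H = -6 (H = -1 - 5 = -6)
k(r) = (-6 + r)*(12 + r) (k(r) = (r + 12)*(r - 6) = (12 + r)*(-6 + r) = (-6 + r)*(12 + r))
J(m) = m + 2*m² (J(m) = (m² + m²) + m = 2*m² + m = m + 2*m²)
(56 - U(-3, 9))*k(5) + J(-4) = (56 - 1*8)*(-72 + 5² + 6*5) - 4*(1 + 2*(-4)) = (56 - 8)*(-72 + 25 + 30) - 4*(1 - 8) = 48*(-17) - 4*(-7) = -816 + 28 = -788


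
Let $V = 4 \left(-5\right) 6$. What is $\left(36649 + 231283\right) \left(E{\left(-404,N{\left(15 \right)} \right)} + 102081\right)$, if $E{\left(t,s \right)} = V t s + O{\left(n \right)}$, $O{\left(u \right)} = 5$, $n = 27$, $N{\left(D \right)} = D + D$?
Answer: $417032406952$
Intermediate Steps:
$N{\left(D \right)} = 2 D$
$V = -120$ ($V = \left(-20\right) 6 = -120$)
$E{\left(t,s \right)} = 5 - 120 s t$ ($E{\left(t,s \right)} = - 120 t s + 5 = - 120 s t + 5 = 5 - 120 s t$)
$\left(36649 + 231283\right) \left(E{\left(-404,N{\left(15 \right)} \right)} + 102081\right) = \left(36649 + 231283\right) \left(\left(5 - 120 \cdot 2 \cdot 15 \left(-404\right)\right) + 102081\right) = 267932 \left(\left(5 - 3600 \left(-404\right)\right) + 102081\right) = 267932 \left(\left(5 + 1454400\right) + 102081\right) = 267932 \left(1454405 + 102081\right) = 267932 \cdot 1556486 = 417032406952$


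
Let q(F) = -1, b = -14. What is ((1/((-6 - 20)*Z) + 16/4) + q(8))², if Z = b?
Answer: 1194649/132496 ≈ 9.0165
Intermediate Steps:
Z = -14
((1/((-6 - 20)*Z) + 16/4) + q(8))² = ((1/(-6 - 20*(-14)) + 16/4) - 1)² = ((-1/14/(-26) + 16*(¼)) - 1)² = ((-1/26*(-1/14) + 4) - 1)² = ((1/364 + 4) - 1)² = (1457/364 - 1)² = (1093/364)² = 1194649/132496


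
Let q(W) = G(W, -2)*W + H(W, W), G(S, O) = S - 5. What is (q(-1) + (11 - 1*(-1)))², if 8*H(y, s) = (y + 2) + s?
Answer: 324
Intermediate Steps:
G(S, O) = -5 + S
H(y, s) = ¼ + s/8 + y/8 (H(y, s) = ((y + 2) + s)/8 = ((2 + y) + s)/8 = (2 + s + y)/8 = ¼ + s/8 + y/8)
q(W) = ¼ + W/4 + W*(-5 + W) (q(W) = (-5 + W)*W + (¼ + W/8 + W/8) = W*(-5 + W) + (¼ + W/4) = ¼ + W/4 + W*(-5 + W))
(q(-1) + (11 - 1*(-1)))² = ((¼ + (¼)*(-1) - (-5 - 1)) + (11 - 1*(-1)))² = ((¼ - ¼ - 1*(-6)) + (11 + 1))² = ((¼ - ¼ + 6) + 12)² = (6 + 12)² = 18² = 324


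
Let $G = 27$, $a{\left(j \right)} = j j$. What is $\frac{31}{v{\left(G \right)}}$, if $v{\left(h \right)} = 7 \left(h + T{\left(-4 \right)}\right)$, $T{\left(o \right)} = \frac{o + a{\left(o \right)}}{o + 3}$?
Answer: $\frac{31}{105} \approx 0.29524$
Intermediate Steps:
$a{\left(j \right)} = j^{2}$
$T{\left(o \right)} = \frac{o + o^{2}}{3 + o}$ ($T{\left(o \right)} = \frac{o + o^{2}}{o + 3} = \frac{o + o^{2}}{3 + o}$)
$v{\left(h \right)} = -84 + 7 h$ ($v{\left(h \right)} = 7 \left(h - \frac{4 \left(1 - 4\right)}{3 - 4}\right) = 7 \left(h - 4 \frac{1}{-1} \left(-3\right)\right) = 7 \left(h - \left(-4\right) \left(-3\right)\right) = 7 \left(h - 12\right) = 7 \left(-12 + h\right) = -84 + 7 h$)
$\frac{31}{v{\left(G \right)}} = \frac{31}{-84 + 7 \cdot 27} = \frac{31}{-84 + 189} = \frac{31}{105}$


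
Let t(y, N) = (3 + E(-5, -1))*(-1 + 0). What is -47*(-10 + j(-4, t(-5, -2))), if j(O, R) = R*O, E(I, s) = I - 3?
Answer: 1410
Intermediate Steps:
E(I, s) = -3 + I
t(y, N) = 5 (t(y, N) = (3 + (-3 - 5))*(-1 + 0) = (3 - 8)*(-1) = -5*(-1) = 5)
j(O, R) = O*R
-47*(-10 + j(-4, t(-5, -2))) = -47*(-10 - 4*5) = -47*(-10 - 20) = -47*(-30) = 1410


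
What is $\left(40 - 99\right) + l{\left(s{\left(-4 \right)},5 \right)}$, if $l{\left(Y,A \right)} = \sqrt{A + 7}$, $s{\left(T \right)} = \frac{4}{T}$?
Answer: $-59 + 2 \sqrt{3} \approx -55.536$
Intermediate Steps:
$l{\left(Y,A \right)} = \sqrt{7 + A}$
$\left(40 - 99\right) + l{\left(s{\left(-4 \right)},5 \right)} = \left(40 - 99\right) + \sqrt{7 + 5} = \left(40 - 99\right) + \sqrt{12} = -59 + 2 \sqrt{3}$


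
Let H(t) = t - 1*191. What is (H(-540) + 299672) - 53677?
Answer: 245264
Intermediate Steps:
H(t) = -191 + t (H(t) = t - 191 = -191 + t)
(H(-540) + 299672) - 53677 = ((-191 - 540) + 299672) - 53677 = (-731 + 299672) - 53677 = 298941 - 53677 = 245264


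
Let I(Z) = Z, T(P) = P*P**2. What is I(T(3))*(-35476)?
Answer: -957852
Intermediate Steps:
T(P) = P**3
I(T(3))*(-35476) = 3**3*(-35476) = 27*(-35476) = -957852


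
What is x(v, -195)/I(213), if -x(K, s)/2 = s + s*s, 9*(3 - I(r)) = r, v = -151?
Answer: 113490/31 ≈ 3661.0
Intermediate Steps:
I(r) = 3 - r/9
x(K, s) = -2*s - 2*s² (x(K, s) = -2*(s + s*s) = -2*(s + s²) = -2*s - 2*s²)
x(v, -195)/I(213) = (-2*(-195)*(1 - 195))/(3 - ⅑*213) = (-2*(-195)*(-194))/(3 - 71/3) = -75660/(-62/3) = -75660*(-3/62) = 113490/31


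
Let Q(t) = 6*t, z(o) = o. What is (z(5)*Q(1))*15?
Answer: 450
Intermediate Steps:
(z(5)*Q(1))*15 = (5*(6*1))*15 = (5*6)*15 = 30*15 = 450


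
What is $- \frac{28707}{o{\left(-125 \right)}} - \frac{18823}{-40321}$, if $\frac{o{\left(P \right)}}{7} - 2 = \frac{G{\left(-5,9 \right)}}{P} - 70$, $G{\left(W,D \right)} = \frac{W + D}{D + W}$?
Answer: $\frac{20829566948}{342768821} \approx 60.769$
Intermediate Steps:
$G{\left(W,D \right)} = 1$ ($G{\left(W,D \right)} = \frac{D + W}{D + W} = 1$)
$o{\left(P \right)} = -476 + \frac{7}{P}$ ($o{\left(P \right)} = 14 + 7 \left(1 \frac{1}{P} - 70\right) = 14 + 7 \left(\frac{1}{P} - 70\right) = 14 + 7 \left(-70 + \frac{1}{P}\right) = 14 - \left(490 - \frac{7}{P}\right) = -476 + \frac{7}{P}$)
$- \frac{28707}{o{\left(-125 \right)}} - \frac{18823}{-40321} = - \frac{28707}{-476 + \frac{7}{-125}} - \frac{18823}{-40321} = - \frac{28707}{-476 + 7 \left(- \frac{1}{125}\right)} - - \frac{18823}{40321} = - \frac{28707}{-476 - \frac{7}{125}} + \frac{18823}{40321} = - \frac{28707}{- \frac{59507}{125}} + \frac{18823}{40321} = \left(-28707\right) \left(- \frac{125}{59507}\right) + \frac{18823}{40321} = \frac{512625}{8501} + \frac{18823}{40321} = \frac{20829566948}{342768821}$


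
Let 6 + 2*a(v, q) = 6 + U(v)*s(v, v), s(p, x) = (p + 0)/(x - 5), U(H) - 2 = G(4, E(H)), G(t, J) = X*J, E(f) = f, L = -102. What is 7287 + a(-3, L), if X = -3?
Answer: 116625/16 ≈ 7289.1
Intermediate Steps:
G(t, J) = -3*J
U(H) = 2 - 3*H
s(p, x) = p/(-5 + x)
a(v, q) = v*(2 - 3*v)/(2*(-5 + v)) (a(v, q) = -3 + (6 + (2 - 3*v)*(v/(-5 + v)))/2 = -3 + (6 + v*(2 - 3*v)/(-5 + v))/2 = -3 + (3 + v*(2 - 3*v)/(2*(-5 + v))) = v*(2 - 3*v)/(2*(-5 + v)))
7287 + a(-3, L) = 7287 + (1/2)*(-3)*(2 - 3*(-3))/(-5 - 3) = 7287 + (1/2)*(-3)*(2 + 9)/(-8) = 7287 + (1/2)*(-3)*(-1/8)*11 = 7287 + 33/16 = 116625/16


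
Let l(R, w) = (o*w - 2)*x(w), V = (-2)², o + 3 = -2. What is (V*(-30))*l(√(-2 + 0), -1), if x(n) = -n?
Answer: -360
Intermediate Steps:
o = -5 (o = -3 - 2 = -5)
V = 4
l(R, w) = -w*(-2 - 5*w) (l(R, w) = (-5*w - 2)*(-w) = (-2 - 5*w)*(-w) = -w*(-2 - 5*w))
(V*(-30))*l(√(-2 + 0), -1) = (4*(-30))*(-(2 + 5*(-1))) = -(-120)*(2 - 5) = -(-120)*(-3) = -120*3 = -360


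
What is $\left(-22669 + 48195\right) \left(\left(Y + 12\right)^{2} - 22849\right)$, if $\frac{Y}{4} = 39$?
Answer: $137202250$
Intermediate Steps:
$Y = 156$ ($Y = 4 \cdot 39 = 156$)
$\left(-22669 + 48195\right) \left(\left(Y + 12\right)^{2} - 22849\right) = \left(-22669 + 48195\right) \left(\left(156 + 12\right)^{2} - 22849\right) = 25526 \left(168^{2} - 22849\right) = 25526 \left(28224 - 22849\right) = 25526 \cdot 5375 = 137202250$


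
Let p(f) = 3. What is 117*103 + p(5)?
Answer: 12054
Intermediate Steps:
117*103 + p(5) = 117*103 + 3 = 12051 + 3 = 12054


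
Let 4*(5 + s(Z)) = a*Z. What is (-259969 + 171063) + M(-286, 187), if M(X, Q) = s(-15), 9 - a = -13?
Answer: -177987/2 ≈ -88994.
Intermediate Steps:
a = 22 (a = 9 - 1*(-13) = 9 + 13 = 22)
s(Z) = -5 + 11*Z/2 (s(Z) = -5 + (22*Z)/4 = -5 + 11*Z/2)
M(X, Q) = -175/2 (M(X, Q) = -5 + (11/2)*(-15) = -5 - 165/2 = -175/2)
(-259969 + 171063) + M(-286, 187) = (-259969 + 171063) - 175/2 = -88906 - 175/2 = -177987/2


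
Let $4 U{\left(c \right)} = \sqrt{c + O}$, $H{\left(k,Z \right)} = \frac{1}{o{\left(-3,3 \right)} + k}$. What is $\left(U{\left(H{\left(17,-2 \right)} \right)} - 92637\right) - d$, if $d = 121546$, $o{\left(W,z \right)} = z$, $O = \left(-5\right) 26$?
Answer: $-214183 + \frac{i \sqrt{12995}}{40} \approx -2.1418 \cdot 10^{5} + 2.8499 i$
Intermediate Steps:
$O = -130$
$H{\left(k,Z \right)} = \frac{1}{3 + k}$
$U{\left(c \right)} = \frac{\sqrt{-130 + c}}{4}$ ($U{\left(c \right)} = \frac{\sqrt{c - 130}}{4} = \frac{\sqrt{-130 + c}}{4}$)
$\left(U{\left(H{\left(17,-2 \right)} \right)} - 92637\right) - d = \left(\frac{\sqrt{-130 + \frac{1}{3 + 17}}}{4} - 92637\right) - 121546 = \left(\frac{\sqrt{-130 + \frac{1}{20}}}{4} - 92637\right) - 121546 = \left(\frac{\sqrt{- \frac{2599}{20}}}{4} - 92637\right) - 121546 = \left(\frac{\frac{1}{10} i \sqrt{12995}}{4} - 92637\right) - 121546 = \left(\frac{i \sqrt{12995}}{40} - 92637\right) - 121546 = \left(-92637 + \frac{i \sqrt{12995}}{40}\right) - 121546 = -214183 + \frac{i \sqrt{12995}}{40}$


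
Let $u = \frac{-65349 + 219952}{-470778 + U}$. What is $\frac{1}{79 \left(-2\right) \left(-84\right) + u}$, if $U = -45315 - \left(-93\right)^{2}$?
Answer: $\frac{27618}{366537959} \approx 7.5348 \cdot 10^{-5}$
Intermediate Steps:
$U = -53964$ ($U = -45315 - 8649 = -53964$)
$u = - \frac{8137}{27618}$ ($u = \frac{-65349 + 219952}{-470778 - 53964} = \frac{154603}{-524742} = 154603 \left(- \frac{1}{524742}\right) = - \frac{8137}{27618} \approx -0.29463$)
$\frac{1}{79 \left(-2\right) \left(-84\right) + u} = \frac{1}{79 \left(-2\right) \left(-84\right) - \frac{8137}{27618}} = \frac{1}{\left(-158\right) \left(-84\right) - \frac{8137}{27618}} = \frac{1}{13272 - \frac{8137}{27618}} = \frac{1}{\frac{366537959}{27618}} = \frac{27618}{366537959}$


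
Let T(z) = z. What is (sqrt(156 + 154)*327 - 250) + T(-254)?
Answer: -504 + 327*sqrt(310) ≈ 5253.4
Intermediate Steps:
(sqrt(156 + 154)*327 - 250) + T(-254) = (sqrt(156 + 154)*327 - 250) - 254 = (sqrt(310)*327 - 250) - 254 = (327*sqrt(310) - 250) - 254 = (-250 + 327*sqrt(310)) - 254 = -504 + 327*sqrt(310)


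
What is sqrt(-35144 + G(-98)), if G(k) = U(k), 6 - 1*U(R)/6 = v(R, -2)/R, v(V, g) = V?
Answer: I*sqrt(35114) ≈ 187.39*I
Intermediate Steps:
U(R) = 30 (U(R) = 36 - 6*R/R = 36 - 6*1 = 36 - 6 = 30)
G(k) = 30
sqrt(-35144 + G(-98)) = sqrt(-35144 + 30) = sqrt(-35114) = I*sqrt(35114)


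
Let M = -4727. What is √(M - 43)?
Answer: 3*I*√530 ≈ 69.065*I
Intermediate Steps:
√(M - 43) = √(-4727 - 43) = √(-4770) = 3*I*√530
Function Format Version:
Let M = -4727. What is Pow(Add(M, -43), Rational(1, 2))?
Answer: Mul(3, I, Pow(530, Rational(1, 2))) ≈ Mul(69.065, I)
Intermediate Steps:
Pow(Add(M, -43), Rational(1, 2)) = Pow(Add(-4727, -43), Rational(1, 2)) = Pow(-4770, Rational(1, 2)) = Mul(3, I, Pow(530, Rational(1, 2)))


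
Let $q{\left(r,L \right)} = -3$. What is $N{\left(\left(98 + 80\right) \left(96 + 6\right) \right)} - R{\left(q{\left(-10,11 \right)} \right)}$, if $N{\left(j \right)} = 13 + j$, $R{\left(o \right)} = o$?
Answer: $18172$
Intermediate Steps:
$N{\left(\left(98 + 80\right) \left(96 + 6\right) \right)} - R{\left(q{\left(-10,11 \right)} \right)} = \left(13 + \left(98 + 80\right) \left(96 + 6\right)\right) - -3 = \left(13 + 178 \cdot 102\right) + 3 = \left(13 + 18156\right) + 3 = 18169 + 3 = 18172$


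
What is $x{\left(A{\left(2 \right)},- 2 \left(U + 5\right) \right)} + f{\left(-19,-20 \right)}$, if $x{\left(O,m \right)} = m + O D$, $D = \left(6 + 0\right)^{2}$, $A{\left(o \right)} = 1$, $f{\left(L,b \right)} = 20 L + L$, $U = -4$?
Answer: $-365$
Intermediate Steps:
$f{\left(L,b \right)} = 21 L$
$D = 36$ ($D = 6^{2} = 36$)
$x{\left(O,m \right)} = m + 36 O$ ($x{\left(O,m \right)} = m + O 36 = m + 36 O$)
$x{\left(A{\left(2 \right)},- 2 \left(U + 5\right) \right)} + f{\left(-19,-20 \right)} = \left(- 2 \left(-4 + 5\right) + 36 \cdot 1\right) + 21 \left(-19\right) = \left(\left(-2\right) 1 + 36\right) - 399 = \left(-2 + 36\right) - 399 = 34 - 399 = -365$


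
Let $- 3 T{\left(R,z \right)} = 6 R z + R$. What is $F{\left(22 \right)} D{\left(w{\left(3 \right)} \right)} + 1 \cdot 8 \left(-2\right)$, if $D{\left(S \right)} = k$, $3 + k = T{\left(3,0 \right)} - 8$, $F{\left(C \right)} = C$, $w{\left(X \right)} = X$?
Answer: $-280$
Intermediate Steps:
$T{\left(R,z \right)} = - \frac{R}{3} - 2 R z$ ($T{\left(R,z \right)} = - \frac{6 R z + R}{3} = - \frac{R + 6 R z}{3} = - \frac{R}{3} - 2 R z$)
$k = -12$ ($k = -3 - \left(8 + 1 \left(1 + 6 \cdot 0\right)\right) = -3 - \left(8 + 1 \left(1 + 0\right)\right) = -3 - \left(8 + 1 \cdot 1\right) = -3 - 9 = -12$)
$D{\left(S \right)} = -12$
$F{\left(22 \right)} D{\left(w{\left(3 \right)} \right)} + 1 \cdot 8 \left(-2\right) = 22 \left(-12\right) + 1 \cdot 8 \left(-2\right) = -264 + 8 \left(-2\right) = -264 - 16 = -280$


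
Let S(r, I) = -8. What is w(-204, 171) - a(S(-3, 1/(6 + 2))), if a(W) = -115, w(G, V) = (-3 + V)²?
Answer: 28339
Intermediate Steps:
w(-204, 171) - a(S(-3, 1/(6 + 2))) = (-3 + 171)² - 1*(-115) = 168² + 115 = 28224 + 115 = 28339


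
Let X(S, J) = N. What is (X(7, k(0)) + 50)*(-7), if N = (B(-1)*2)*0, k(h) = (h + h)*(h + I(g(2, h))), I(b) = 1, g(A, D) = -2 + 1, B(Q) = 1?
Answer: -350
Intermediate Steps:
g(A, D) = -1
k(h) = 2*h*(1 + h) (k(h) = (h + h)*(h + 1) = (2*h)*(1 + h) = 2*h*(1 + h))
N = 0 (N = (1*2)*0 = 2*0 = 0)
X(S, J) = 0
(X(7, k(0)) + 50)*(-7) = (0 + 50)*(-7) = 50*(-7) = -350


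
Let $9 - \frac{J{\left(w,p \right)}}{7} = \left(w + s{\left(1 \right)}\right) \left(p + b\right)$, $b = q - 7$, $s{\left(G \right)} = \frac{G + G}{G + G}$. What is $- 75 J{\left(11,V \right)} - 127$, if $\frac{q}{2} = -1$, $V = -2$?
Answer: $-74152$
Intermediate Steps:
$q = -2$ ($q = 2 \left(-1\right) = -2$)
$s{\left(G \right)} = 1$ ($s{\left(G \right)} = \frac{2 G}{2 G} = 2 G \frac{1}{2 G} = 1$)
$b = -9$ ($b = -2 - 7 = -9$)
$J{\left(w,p \right)} = 63 - 7 \left(1 + w\right) \left(-9 + p\right)$ ($J{\left(w,p \right)} = 63 - 7 \left(w + 1\right) \left(p - 9\right) = 63 - 7 \left(1 + w\right) \left(-9 + p\right)$)
$- 75 J{\left(11,V \right)} - 127 = - 75 \left(126 - -14 + 63 \cdot 11 - \left(-14\right) 11\right) - 127 = - 75 \left(126 + 14 + 693 + 154\right) - 127 = \left(-75\right) 987 - 127 = -74025 - 127 = -74152$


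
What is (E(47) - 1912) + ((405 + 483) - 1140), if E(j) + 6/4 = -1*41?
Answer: -4413/2 ≈ -2206.5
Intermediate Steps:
E(j) = -85/2 (E(j) = -3/2 - 1*41 = -3/2 - 41 = -85/2)
(E(47) - 1912) + ((405 + 483) - 1140) = (-85/2 - 1912) + ((405 + 483) - 1140) = -3909/2 + (888 - 1140) = -3909/2 - 252 = -4413/2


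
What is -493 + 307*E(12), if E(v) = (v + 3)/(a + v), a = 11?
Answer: -6734/23 ≈ -292.78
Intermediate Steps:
E(v) = (3 + v)/(11 + v) (E(v) = (v + 3)/(11 + v) = (3 + v)/(11 + v))
-493 + 307*E(12) = -493 + 307*((3 + 12)/(11 + 12)) = -493 + 307*(15/23) = -493 + 4605/23 = -6734/23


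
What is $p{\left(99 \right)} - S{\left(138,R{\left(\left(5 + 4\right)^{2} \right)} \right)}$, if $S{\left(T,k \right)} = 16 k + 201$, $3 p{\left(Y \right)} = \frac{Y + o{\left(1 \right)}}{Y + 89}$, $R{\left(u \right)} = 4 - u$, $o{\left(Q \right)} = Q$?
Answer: $\frac{145396}{141} \approx 1031.2$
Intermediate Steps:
$p{\left(Y \right)} = \frac{1 + Y}{3 \left(89 + Y\right)}$ ($p{\left(Y \right)} = \frac{\left(Y + 1\right) \frac{1}{Y + 89}}{3} = \frac{\left(1 + Y\right) \frac{1}{89 + Y}}{3} = \frac{\frac{1}{89 + Y} \left(1 + Y\right)}{3} = \frac{1 + Y}{3 \left(89 + Y\right)}$)
$S{\left(T,k \right)} = 201 + 16 k$
$p{\left(99 \right)} - S{\left(138,R{\left(\left(5 + 4\right)^{2} \right)} \right)} = \frac{1 + 99}{3 \left(89 + 99\right)} - \left(201 + 16 \left(4 - \left(5 + 4\right)^{2}\right)\right) = \frac{1}{3} \cdot \frac{1}{188} \cdot 100 - \left(201 + 16 \left(4 - 9^{2}\right)\right) = \frac{1}{3} \cdot \frac{1}{188} \cdot 100 - \left(201 + 16 \left(4 - 81\right)\right) = \frac{25}{141} - \left(201 + 16 \left(4 - 81\right)\right) = \frac{25}{141} - \left(201 + 16 \left(-77\right)\right) = \frac{25}{141} - \left(201 - 1232\right) = \frac{25}{141} - -1031 = \frac{25}{141} + 1031 = \frac{145396}{141}$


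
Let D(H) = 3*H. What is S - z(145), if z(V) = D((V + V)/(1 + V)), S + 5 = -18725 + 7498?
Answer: -820371/73 ≈ -11238.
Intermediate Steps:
S = -11232 (S = -5 + (-18725 + 7498) = -5 - 11227 = -11232)
z(V) = 6*V/(1 + V) (z(V) = 3*((V + V)/(1 + V)) = 3*((2*V)/(1 + V)) = 3*(2*V/(1 + V)) = 6*V/(1 + V))
S - z(145) = -11232 - 6*145/(1 + 145) = -11232 - 6*145/146 = -11232 - 1*435/73 = -11232 - 435/73 = -820371/73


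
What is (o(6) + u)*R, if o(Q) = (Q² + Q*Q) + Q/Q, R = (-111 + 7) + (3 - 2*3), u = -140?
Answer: 7169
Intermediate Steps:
R = -107 (R = -104 + (3 - 6) = -104 - 3 = -107)
o(Q) = 1 + 2*Q² (o(Q) = (Q² + Q²) + 1 = 2*Q² + 1 = 1 + 2*Q²)
(o(6) + u)*R = ((1 + 2*6²) - 140)*(-107) = ((1 + 2*36) - 140)*(-107) = ((1 + 72) - 140)*(-107) = (73 - 140)*(-107) = -67*(-107) = 7169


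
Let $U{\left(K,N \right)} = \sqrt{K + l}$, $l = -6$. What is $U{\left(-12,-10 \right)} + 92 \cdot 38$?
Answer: $3496 + 3 i \sqrt{2} \approx 3496.0 + 4.2426 i$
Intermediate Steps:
$U{\left(K,N \right)} = \sqrt{-6 + K}$ ($U{\left(K,N \right)} = \sqrt{K - 6} = \sqrt{-6 + K}$)
$U{\left(-12,-10 \right)} + 92 \cdot 38 = \sqrt{-6 - 12} + 92 \cdot 38 = \sqrt{-18} + 3496 = 3 i \sqrt{2} + 3496 = 3496 + 3 i \sqrt{2}$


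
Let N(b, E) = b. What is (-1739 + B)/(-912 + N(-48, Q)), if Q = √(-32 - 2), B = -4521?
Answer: 313/48 ≈ 6.5208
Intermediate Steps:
Q = I*√34 (Q = √(-34) = I*√34 ≈ 5.8309*I)
(-1739 + B)/(-912 + N(-48, Q)) = (-1739 - 4521)/(-912 - 48) = -6260/(-960) = -6260*(-1/960) = 313/48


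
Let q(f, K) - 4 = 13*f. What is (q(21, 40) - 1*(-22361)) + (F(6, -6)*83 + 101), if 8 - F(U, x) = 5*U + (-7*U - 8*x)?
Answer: 20415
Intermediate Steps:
F(U, x) = 8 + 2*U + 8*x (F(U, x) = 8 - (5*U + (-7*U - 8*x)) = 8 - (5*U + (-8*x - 7*U)) = 8 - (-8*x - 2*U) = 8 + (2*U + 8*x) = 8 + 2*U + 8*x)
q(f, K) = 4 + 13*f
(q(21, 40) - 1*(-22361)) + (F(6, -6)*83 + 101) = ((4 + 13*21) - 1*(-22361)) + ((8 + 2*6 + 8*(-6))*83 + 101) = ((4 + 273) + 22361) + ((8 + 12 - 48)*83 + 101) = (277 + 22361) + (-28*83 + 101) = 22638 + (-2324 + 101) = 22638 - 2223 = 20415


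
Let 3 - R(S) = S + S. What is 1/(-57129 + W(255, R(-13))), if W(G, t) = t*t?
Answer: -1/56288 ≈ -1.7766e-5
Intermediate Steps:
R(S) = 3 - 2*S (R(S) = 3 - (S + S) = 3 - 2*S)
W(G, t) = t**2
1/(-57129 + W(255, R(-13))) = 1/(-57129 + (3 - 2*(-13))**2) = 1/(-57129 + (3 + 26)**2) = 1/(-57129 + 29**2) = 1/(-57129 + 841) = 1/(-56288) = -1/56288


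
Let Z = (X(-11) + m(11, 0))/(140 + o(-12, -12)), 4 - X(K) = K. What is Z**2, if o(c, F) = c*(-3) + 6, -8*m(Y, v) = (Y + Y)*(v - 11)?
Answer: 32761/529984 ≈ 0.061815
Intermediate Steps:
m(Y, v) = -Y*(-11 + v)/4 (m(Y, v) = -(Y + Y)*(v - 11)/8 = -2*Y*(-11 + v)/8 = -Y*(-11 + v)/4)
X(K) = 4 - K
o(c, F) = 6 - 3*c (o(c, F) = -3*c + 6 = 6 - 3*c)
Z = 181/728 (Z = ((4 - 1*(-11)) + (1/4)*11*(11 - 1*0))/(140 + (6 - 3*(-12))) = ((4 + 11) + (1/4)*11*(11 + 0))/(140 + (6 + 36)) = (15 + (1/4)*11*11)/(140 + 42) = (15 + 121/4)/182 = (181/4)*(1/182) = 181/728 ≈ 0.24863)
Z**2 = (181/728)**2 = 32761/529984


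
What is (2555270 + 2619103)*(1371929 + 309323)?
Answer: 8699424954996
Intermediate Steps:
(2555270 + 2619103)*(1371929 + 309323) = 5174373*1681252 = 8699424954996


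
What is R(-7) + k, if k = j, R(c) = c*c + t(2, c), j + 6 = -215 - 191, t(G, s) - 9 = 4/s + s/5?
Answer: -12459/35 ≈ -355.97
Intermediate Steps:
t(G, s) = 9 + 4/s + s/5 (t(G, s) = 9 + (4/s + s/5) = 9 + 4/s + s/5)
j = -412 (j = -6 + (-215 - 191) = -6 - 406 = -412)
R(c) = 9 + c² + 4/c + c/5 (R(c) = c*c + (9 + 4/c + c/5) = c² + (9 + 4/c + c/5) = 9 + c² + 4/c + c/5)
k = -412
R(-7) + k = (9 + (-7)² + 4/(-7) + (⅕)*(-7)) - 412 = (9 + 49 + 4*(-⅐) - 7/5) - 412 = (9 + 49 - 4/7 - 7/5) - 412 = 1961/35 - 412 = -12459/35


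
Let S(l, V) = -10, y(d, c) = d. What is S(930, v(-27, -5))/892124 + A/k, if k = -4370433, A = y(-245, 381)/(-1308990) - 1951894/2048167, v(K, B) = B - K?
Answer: -2872342183336054423/261331277626278769718259 ≈ -1.0991e-5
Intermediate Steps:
A = -510901585229/536206024266 (A = -245/(-1308990) - 1951894/2048167 = -245*(-1/1308990) - 1951894*1/2048167 = 49/261798 - 1951894/2048167 = -510901585229/536206024266 ≈ -0.95281)
S(930, v(-27, -5))/892124 + A/k = -10/892124 - 510901585229/536206024266/(-4370433) = -10*1/892124 - 510901585229/536206024266*(-1/4370433) = -5/446062 + 510901585229/2343452503250927178 = -2872342183336054423/261331277626278769718259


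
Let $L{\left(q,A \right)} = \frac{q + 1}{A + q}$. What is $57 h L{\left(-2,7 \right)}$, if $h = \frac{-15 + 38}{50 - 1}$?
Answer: $- \frac{1311}{245} \approx -5.351$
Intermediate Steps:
$h = \frac{23}{49} \approx 0.46939$
$L{\left(q,A \right)} = \frac{1 + q}{A + q}$
$57 h L{\left(-2,7 \right)} = 57 \cdot \frac{23}{49} \frac{1 - 2}{7 - 2} = \frac{1311 \cdot \frac{1}{5} \left(-1\right)}{49} = \frac{1311}{49} \left(- \frac{1}{5}\right) = - \frac{1311}{245}$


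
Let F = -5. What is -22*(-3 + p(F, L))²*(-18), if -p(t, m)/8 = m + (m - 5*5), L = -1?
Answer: 17966124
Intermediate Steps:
p(t, m) = 200 - 16*m (p(t, m) = -8*(m + (m - 5*5)) = -8*(m + (m - 25)) = -8*(m + (-25 + m)) = -8*(-25 + 2*m) = 200 - 16*m)
-22*(-3 + p(F, L))²*(-18) = -22*(-3 + (200 - 16*(-1)))²*(-18) = -22*(-3 + (200 + 16))²*(-18) = -22*(-3 + 216)²*(-18) = -22*213²*(-18) = -22*45369*(-18) = -998118*(-18) = 17966124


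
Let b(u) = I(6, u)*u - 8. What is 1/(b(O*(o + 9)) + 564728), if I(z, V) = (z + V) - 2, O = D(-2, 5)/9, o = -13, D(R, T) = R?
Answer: 81/45742672 ≈ 1.7708e-6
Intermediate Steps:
O = -2/9 ≈ -0.22222
I(z, V) = -2 + V + z (I(z, V) = (V + z) - 2 = -2 + V + z)
b(u) = -8 + u*(4 + u) (b(u) = (-2 + u + 6)*u - 8 = (4 + u)*u - 8 = u*(4 + u) - 8 = -8 + u*(4 + u))
1/(b(O*(o + 9)) + 564728) = 1/((-8 + (-2*(-13 + 9)/9)*(4 - 2*(-13 + 9)/9)) + 564728) = 1/((-8 + (-2/9*(-4))*(4 - 2/9*(-4))) + 564728) = 1/((-8 + 8*(4 + 8/9)/9) + 564728) = 1/((-8 + (8/9)*(44/9)) + 564728) = 1/((-8 + 352/81) + 564728) = 1/(-296/81 + 564728) = 1/(45742672/81) = 81/45742672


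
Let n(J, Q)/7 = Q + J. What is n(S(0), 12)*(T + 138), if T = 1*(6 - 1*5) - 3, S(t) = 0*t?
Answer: 11424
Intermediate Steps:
S(t) = 0
n(J, Q) = 7*J + 7*Q (n(J, Q) = 7*(Q + J) = 7*(J + Q) = 7*J + 7*Q)
T = -2 (T = 1*(6 - 5) - 3 = 1*1 - 3 = 1 - 3 = -2)
n(S(0), 12)*(T + 138) = (7*0 + 7*12)*(-2 + 138) = (0 + 84)*136 = 84*136 = 11424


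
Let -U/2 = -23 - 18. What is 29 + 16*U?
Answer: 1341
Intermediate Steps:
U = 82 (U = -2*(-23 - 18) = -2*(-41) = 82)
29 + 16*U = 29 + 16*82 = 29 + 1312 = 1341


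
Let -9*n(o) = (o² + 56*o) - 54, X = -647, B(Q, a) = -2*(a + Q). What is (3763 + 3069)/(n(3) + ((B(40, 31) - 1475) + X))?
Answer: -20496/6833 ≈ -2.9996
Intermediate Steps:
B(Q, a) = -2*Q - 2*a (B(Q, a) = -2*(Q + a) = -2*Q - 2*a)
n(o) = 6 - 56*o/9 - o²/9 (n(o) = -((o² + 56*o) - 54)/9 = -(-54 + o² + 56*o)/9 = 6 - 56*o/9 - o²/9)
(3763 + 3069)/(n(3) + ((B(40, 31) - 1475) + X)) = (3763 + 3069)/((6 - 56/9*3 - ⅑*3²) + (((-2*40 - 2*31) - 1475) - 647)) = 6832/((6 - 56/3 - ⅑*9) + (((-80 - 62) - 1475) - 647)) = 6832/((6 - 56/3 - 1) + ((-142 - 1475) - 647)) = 6832/(-41/3 + (-1617 - 647)) = 6832/(-41/3 - 2264) = 6832/(-6833/3) = 6832*(-3/6833) = -20496/6833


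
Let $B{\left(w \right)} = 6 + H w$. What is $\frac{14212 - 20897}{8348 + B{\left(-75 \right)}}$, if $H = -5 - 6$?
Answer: $- \frac{6685}{9179} \approx -0.72829$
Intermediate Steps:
$H = -11$ ($H = -5 - 6 = -11$)
$B{\left(w \right)} = 6 - 11 w$
$\frac{14212 - 20897}{8348 + B{\left(-75 \right)}} = \frac{14212 - 20897}{8348 + \left(6 - -825\right)} = - \frac{6685}{8348 + \left(6 + 825\right)} = - \frac{6685}{8348 + 831} = - \frac{6685}{9179}$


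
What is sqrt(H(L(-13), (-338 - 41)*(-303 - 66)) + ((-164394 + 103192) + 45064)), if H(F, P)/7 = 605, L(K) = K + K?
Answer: I*sqrt(11903) ≈ 109.1*I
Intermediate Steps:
L(K) = 2*K
H(F, P) = 4235 (H(F, P) = 7*605 = 4235)
sqrt(H(L(-13), (-338 - 41)*(-303 - 66)) + ((-164394 + 103192) + 45064)) = sqrt(4235 + ((-164394 + 103192) + 45064)) = sqrt(4235 + (-61202 + 45064)) = sqrt(4235 - 16138) = sqrt(-11903) = I*sqrt(11903)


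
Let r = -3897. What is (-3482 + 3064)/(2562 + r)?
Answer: 418/1335 ≈ 0.31311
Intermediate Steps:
(-3482 + 3064)/(2562 + r) = (-3482 + 3064)/(2562 - 3897) = -418/(-1335) = -418*(-1/1335) = 418/1335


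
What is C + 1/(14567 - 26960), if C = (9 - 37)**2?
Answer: 9716111/12393 ≈ 784.00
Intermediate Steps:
C = 784 (C = (-28)**2 = 784)
C + 1/(14567 - 26960) = 784 + 1/(14567 - 26960) = 784 + 1/(-12393) = 784 - 1/12393 = 9716111/12393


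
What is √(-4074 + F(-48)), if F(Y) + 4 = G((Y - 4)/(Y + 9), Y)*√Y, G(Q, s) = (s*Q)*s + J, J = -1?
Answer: √(-4078 + 12284*I*√3) ≈ 93.771 + 113.45*I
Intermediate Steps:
G(Q, s) = -1 + Q*s² (G(Q, s) = (s*Q)*s - 1 = (Q*s)*s - 1 = Q*s² - 1 = -1 + Q*s²)
F(Y) = -4 + √Y*(-1 + Y²*(-4 + Y)/(9 + Y)) (F(Y) = -4 + (-1 + ((Y - 4)/(Y + 9))*Y²)*√Y = -4 + (-1 + ((-4 + Y)/(9 + Y))*Y²)*√Y = -4 + (-1 + Y²*(-4 + Y)/(9 + Y))*√Y = -4 + √Y*(-1 + Y²*(-4 + Y)/(9 + Y)))
√(-4074 + F(-48)) = √(-4074 + (-36 - 4*(-48) + √(-48)*(-9 - 1*(-48) + (-48)²*(-4 - 48)))/(9 - 48)) = √(-4074 + (-36 + 192 + (4*I*√3)*(-9 + 48 + 2304*(-52)))/(-39)) = √(-4074 - (-36 + 192 + (4*I*√3)*(-9 + 48 - 119808))/39) = √(-4074 - (-36 + 192 + (4*I*√3)*(-119769))/39) = √(-4074 - (-36 + 192 - 479076*I*√3)/39) = √(-4074 - (156 - 479076*I*√3)/39) = √(-4074 + (-4 + 12284*I*√3)) = √(-4078 + 12284*I*√3)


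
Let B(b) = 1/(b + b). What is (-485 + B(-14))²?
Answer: 184443561/784 ≈ 2.3526e+5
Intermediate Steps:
B(b) = 1/(2*b)
(-485 + B(-14))² = (-485 + (½)/(-14))² = (-485 + (½)*(-1/14))² = (-485 - 1/28)² = (-13581/28)² = 184443561/784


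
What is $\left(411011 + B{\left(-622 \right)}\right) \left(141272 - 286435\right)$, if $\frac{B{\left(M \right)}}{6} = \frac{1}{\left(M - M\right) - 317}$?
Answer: $- \frac{18913357093403}{317} \approx -5.9664 \cdot 10^{10}$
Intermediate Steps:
$B{\left(M \right)} = - \frac{6}{317}$ ($B{\left(M \right)} = \frac{6}{\left(M - M\right) - 317} = \frac{6}{0 - 317} = \frac{6}{-317} = 6 \left(- \frac{1}{317}\right) = - \frac{6}{317}$)
$\left(411011 + B{\left(-622 \right)}\right) \left(141272 - 286435\right) = \left(411011 - \frac{6}{317}\right) \left(141272 - 286435\right) = \frac{130290481}{317} \left(-145163\right) = - \frac{18913357093403}{317}$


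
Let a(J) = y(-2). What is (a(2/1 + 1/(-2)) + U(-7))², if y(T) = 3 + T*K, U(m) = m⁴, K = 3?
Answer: 5750404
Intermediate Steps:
y(T) = 3 + 3*T (y(T) = 3 + T*3 = 3 + 3*T)
a(J) = -3 (a(J) = 3 + 3*(-2) = 3 - 6 = -3)
(a(2/1 + 1/(-2)) + U(-7))² = (-3 + (-7)⁴)² = (-3 + 2401)² = 2398² = 5750404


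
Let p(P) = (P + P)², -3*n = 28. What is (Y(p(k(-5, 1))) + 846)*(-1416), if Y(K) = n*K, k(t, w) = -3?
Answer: -722160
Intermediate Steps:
n = -28/3 (n = -⅓*28 = -28/3 ≈ -9.3333)
p(P) = 4*P² (p(P) = (2*P)² = 4*P²)
Y(K) = -28*K/3
(Y(p(k(-5, 1))) + 846)*(-1416) = (-112*(-3)²/3 + 846)*(-1416) = (-112*9/3 + 846)*(-1416) = (-28/3*36 + 846)*(-1416) = (-336 + 846)*(-1416) = 510*(-1416) = -722160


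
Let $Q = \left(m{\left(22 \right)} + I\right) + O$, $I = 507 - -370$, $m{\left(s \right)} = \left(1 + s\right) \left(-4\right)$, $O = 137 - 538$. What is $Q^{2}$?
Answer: $147456$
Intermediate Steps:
$O = -401$ ($O = 137 - 538 = -401$)
$m{\left(s \right)} = -4 - 4 s$
$I = 877$ ($I = 507 + 370 = 877$)
$Q = 384$ ($Q = \left(\left(-4 - 88\right) + 877\right) - 401 = \left(-92 + 877\right) - 401 = 785 - 401 = 384$)
$Q^{2} = 384^{2} = 147456$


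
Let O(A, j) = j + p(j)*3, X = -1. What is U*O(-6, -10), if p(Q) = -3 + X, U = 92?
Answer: -2024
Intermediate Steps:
p(Q) = -4 (p(Q) = -3 - 1 = -4)
O(A, j) = -12 + j (O(A, j) = j - 4*3 = j - 12 = -12 + j)
U*O(-6, -10) = 92*(-12 - 10) = 92*(-22) = -2024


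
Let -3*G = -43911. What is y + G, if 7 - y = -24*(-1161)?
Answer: -13220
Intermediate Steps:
G = 14637 (G = -⅓*(-43911) = 14637)
y = -27857 (y = 7 - (-24)*(-1161) = 7 - 1*27864 = 7 - 27864 = -27857)
y + G = -27857 + 14637 = -13220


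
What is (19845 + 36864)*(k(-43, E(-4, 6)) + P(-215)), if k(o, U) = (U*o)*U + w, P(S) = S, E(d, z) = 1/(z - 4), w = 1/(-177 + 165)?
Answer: -25613565/2 ≈ -1.2807e+7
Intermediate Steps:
w = -1/12 (w = 1/(-12) = -1/12 ≈ -0.083333)
E(d, z) = 1/(-4 + z)
k(o, U) = -1/12 + o*U² (k(o, U) = (U*o)*U - 1/12 = o*U² - 1/12 = -1/12 + o*U²)
(19845 + 36864)*(k(-43, E(-4, 6)) + P(-215)) = (19845 + 36864)*((-1/12 - 43/(-4 + 6)²) - 215) = 56709*((-1/12 - 43*(1/2)²) - 215) = 56709*((-1/12 - 43*(½)²) - 215) = 56709*((-1/12 - 43*¼) - 215) = 56709*((-1/12 - 43/4) - 215) = 56709*(-65/6 - 215) = 56709*(-1355/6) = -25613565/2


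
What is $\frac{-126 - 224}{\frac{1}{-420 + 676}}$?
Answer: $-89600$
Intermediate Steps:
$\frac{-126 - 224}{\frac{1}{-420 + 676}} = - \frac{350}{\frac{1}{256}} = - 350 \frac{1}{\frac{1}{256}} = \left(-350\right) 256 = -89600$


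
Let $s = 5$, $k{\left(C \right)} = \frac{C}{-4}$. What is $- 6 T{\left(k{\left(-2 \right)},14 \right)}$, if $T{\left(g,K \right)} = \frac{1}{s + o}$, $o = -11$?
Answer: $1$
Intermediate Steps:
$k{\left(C \right)} = - \frac{C}{4}$ ($k{\left(C \right)} = C \left(- \frac{1}{4}\right) = - \frac{C}{4}$)
$T{\left(g,K \right)} = - \frac{1}{6}$ ($T{\left(g,K \right)} = \frac{1}{5 - 11} = \frac{1}{-6} = - \frac{1}{6}$)
$- 6 T{\left(k{\left(-2 \right)},14 \right)} = \left(-6\right) \left(- \frac{1}{6}\right) = 1$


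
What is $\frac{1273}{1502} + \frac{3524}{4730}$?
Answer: $\frac{5657169}{3552230} \approx 1.5926$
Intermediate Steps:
$\frac{1273}{1502} + \frac{3524}{4730} = 1273 \cdot \frac{1}{1502} + 3524 \cdot \frac{1}{4730} = \frac{1273}{1502} + \frac{1762}{2365} = \frac{5657169}{3552230}$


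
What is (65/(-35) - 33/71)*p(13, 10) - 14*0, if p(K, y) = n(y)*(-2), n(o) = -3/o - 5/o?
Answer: -9232/2485 ≈ -3.7151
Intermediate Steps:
n(o) = -8/o
p(K, y) = 16/y (p(K, y) = -8/y*(-2) = 16/y)
(65/(-35) - 33/71)*p(13, 10) - 14*0 = (65/(-35) - 33/71)*(16/10) - 14*0 = (65*(-1/35) - 33*1/71)*(16*(⅒)) + 0 = (-13/7 - 33/71)*(8/5) + 0 = -1154/497*8/5 + 0 = -9232/2485 + 0 = -9232/2485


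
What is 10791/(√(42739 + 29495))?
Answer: 3597*√8026/8026 ≈ 40.151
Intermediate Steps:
10791/(√(42739 + 29495)) = 10791/(√72234) = 10791/((3*√8026)) = 10791*(√8026/24078) = 3597*√8026/8026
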